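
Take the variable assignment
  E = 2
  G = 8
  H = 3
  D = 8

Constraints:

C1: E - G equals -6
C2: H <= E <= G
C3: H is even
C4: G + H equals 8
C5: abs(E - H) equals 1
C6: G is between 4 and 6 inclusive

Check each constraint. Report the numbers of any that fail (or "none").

Constraints 2, 3, 4, and 6 are violated.

C1: E - G = 2 - 8 = -6  ✔
C2: values 3, 2, 8; H = 3 is not <= E = 2  ✘
C3: H = 3 is odd  ✘
C4: G + H = 8 + 3 = 11, not 8  ✘
C5: abs(2 - 3) = 1  ✔
C6: G = 8 is outside [4, 6]  ✘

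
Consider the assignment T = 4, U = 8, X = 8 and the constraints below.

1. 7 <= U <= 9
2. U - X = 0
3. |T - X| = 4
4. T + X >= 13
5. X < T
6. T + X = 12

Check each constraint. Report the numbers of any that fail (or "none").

1. U = 8 lies in [7, 9] — satisfied.
2. U - X = 8 - 8 = 0 — satisfied.
3. |4 - 8| = 4 — satisfied.
4. T + X = 4 + 8 = 12; 12 < 13, bound 13 not met — violated.
5. X = 8, T = 4; 8 ≥ 4 (want <) — violated.
6. T + X = 4 + 8 = 12 — satisfied.

The assignment fails constraints 4 and 5.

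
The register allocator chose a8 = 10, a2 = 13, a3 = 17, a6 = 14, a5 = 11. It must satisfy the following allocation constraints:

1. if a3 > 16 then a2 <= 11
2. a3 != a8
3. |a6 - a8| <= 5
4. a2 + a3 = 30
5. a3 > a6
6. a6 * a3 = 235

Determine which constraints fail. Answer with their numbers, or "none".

Violated: 1 and 6.

1. a3 = 17 > 16, so we need a2 ≤ 11; but a2 = 13 > 11 — violated.
2. a3 = 17, a8 = 10; distinct — satisfied.
3. |14 - 10| = 4; 4 ≤ 5 — satisfied.
4. a2 + a3 = 13 + 17 = 30 — satisfied.
5. a3 = 17, a6 = 14; 17 > 14 — satisfied.
6. a6 * a3 = 14 * 17 = 238, not 235 — violated.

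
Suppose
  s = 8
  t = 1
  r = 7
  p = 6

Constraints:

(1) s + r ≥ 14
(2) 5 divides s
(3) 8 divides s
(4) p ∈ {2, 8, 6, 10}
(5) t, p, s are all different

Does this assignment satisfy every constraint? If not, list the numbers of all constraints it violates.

(1) s + r = 8 + 7 = 15; 15 ≥ 14 — holds.
(2) 8 = 5×1 + 3, so 5 does not divide 8 — fails.
(3) 8 / 8 = 1, so 8 divides 8 — holds.
(4) p = 6 is in {2, 8, 6, 10} — holds.
(5) values 1, 6, 8 are pairwise distinct — holds.

No — constraint 2 is not satisfied.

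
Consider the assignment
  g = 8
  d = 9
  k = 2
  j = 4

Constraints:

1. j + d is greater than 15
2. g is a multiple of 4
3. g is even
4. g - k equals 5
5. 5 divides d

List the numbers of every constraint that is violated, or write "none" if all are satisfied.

The assignment fails constraints 1, 4, and 5.

1. j + d = 4 + 9 = 13; 13 ≤ 15, bound 15 not met — fails.
2. 8 / 4 = 2, so 4 divides 8 — holds.
3. g = 8 is even — holds.
4. g - k = 8 - 2 = 6, not 5 — fails.
5. 9 = 5*1 + 4, so 5 does not divide 9 — fails.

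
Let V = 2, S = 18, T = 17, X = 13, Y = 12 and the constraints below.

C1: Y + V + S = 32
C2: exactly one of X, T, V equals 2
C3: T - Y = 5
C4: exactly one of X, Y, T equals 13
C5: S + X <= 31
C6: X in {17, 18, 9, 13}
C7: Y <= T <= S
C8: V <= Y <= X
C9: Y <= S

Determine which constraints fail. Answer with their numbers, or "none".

Yes — all constraints hold.

C1: Y + V + S = 12 + 2 + 18 = 32  OK
C2: X=13, T=17, V=2; 1 of them equals 2  OK
C3: T - Y = 17 - 12 = 5  OK
C4: X=13, Y=12, T=17; 1 of them equals 13  OK
C5: S + X = 18 + 13 = 31; 31 ≤ 31  OK
C6: X = 13 is in {17, 18, 9, 13}  OK
C7: values 12 <= 17 <= 18  OK
C8: values 2 <= 12 <= 13  OK
C9: Y = 12, S = 18; 12 ≤ 18  OK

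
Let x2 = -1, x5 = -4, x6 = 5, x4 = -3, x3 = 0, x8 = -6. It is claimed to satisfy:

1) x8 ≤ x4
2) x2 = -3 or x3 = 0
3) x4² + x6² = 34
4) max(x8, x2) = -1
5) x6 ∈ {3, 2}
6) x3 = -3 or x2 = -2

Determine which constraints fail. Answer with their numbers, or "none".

1) x8 = -6, x4 = -3; -6 ≤ -3  yes
2) x2 = -1 ≠ -3, but x3 = 0 = 0 (second disjunct)  yes
3) x4² + x6² = (-3)² + 5² = 9 + 25 = 34  yes
4) max(-6, -1) = -1  yes
5) x6 = 5 is not in {3, 2}  no
6) x3 = 0 ≠ -3 and x2 = -1 ≠ -2; both disjuncts false  no

No — constraints 5 and 6 are not satisfied.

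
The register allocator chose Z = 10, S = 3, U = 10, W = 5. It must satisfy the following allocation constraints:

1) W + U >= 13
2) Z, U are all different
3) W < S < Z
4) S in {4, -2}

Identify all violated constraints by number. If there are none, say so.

Violated: 2, 3, and 4.

1) W + U = 5 + 10 = 15; 15 ≥ 13 — satisfied.
2) Z = U = 10, not all different — violated.
3) values 5, 3, 10; W = 5 is not < S = 3 — violated.
4) S = 3 is not in {4, -2} — violated.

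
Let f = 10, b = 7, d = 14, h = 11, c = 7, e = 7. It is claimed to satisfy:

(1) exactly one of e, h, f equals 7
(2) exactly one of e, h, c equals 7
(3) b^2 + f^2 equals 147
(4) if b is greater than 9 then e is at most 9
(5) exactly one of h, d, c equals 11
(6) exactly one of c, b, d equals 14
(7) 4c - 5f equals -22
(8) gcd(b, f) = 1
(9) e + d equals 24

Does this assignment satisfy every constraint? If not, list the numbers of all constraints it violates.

(1) e=7, h=11, f=10; 1 of them equals 7 — satisfied.
(2) e=7, h=11, c=7; 2 of them equal 7, not exactly one — violated.
(3) b^2 + f^2 = 7^2 + 10^2 = 49 + 100 = 149, not 147 — violated.
(4) b = 7, not > 9; antecedent false, conditional vacuously true — satisfied.
(5) h=11, d=14, c=7; 1 of them equals 11 — satisfied.
(6) c=7, b=7, d=14; 1 of them equals 14 — satisfied.
(7) 4c - 5f = 4(7) - 5(10) = -22 — satisfied.
(8) gcd(7, 10) = 1 — satisfied.
(9) e + d = 7 + 14 = 21, not 24 — violated.

Constraints 2, 3, 9 are violated.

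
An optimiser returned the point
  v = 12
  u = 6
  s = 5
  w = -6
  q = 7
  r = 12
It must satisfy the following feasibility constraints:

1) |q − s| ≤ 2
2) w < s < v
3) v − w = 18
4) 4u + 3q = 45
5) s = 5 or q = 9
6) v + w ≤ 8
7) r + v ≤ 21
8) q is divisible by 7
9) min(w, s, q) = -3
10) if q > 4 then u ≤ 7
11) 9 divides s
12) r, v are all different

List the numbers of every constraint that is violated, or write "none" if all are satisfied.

1) |7 − 5| = 2; 2 ≤ 2 — satisfied.
2) values -6 < 5 < 12 — satisfied.
3) v − w = 12 − (-6) = 18 — satisfied.
4) 4u + 3q = 4(6) + 3(7) = 45 — satisfied.
5) s = 5 = 5 (first disjunct) — satisfied.
6) v + w = 12 + (-6) = 6; 6 ≤ 8 — satisfied.
7) r + v = 12 + 12 = 24; 24 > 21, bound 21 not met — violated.
8) 7 / 7 = 1, so 7 divides 7 — satisfied.
9) min(-6, 5, 7) = -6, not -3 — violated.
10) q = 7 > 4, so we need u ≤ 7; u = 6 ≤ 7 — satisfied.
11) 5 = 9×0 + 5, so 9 does not divide 5 — violated.
12) r = v = 12, not all different — violated.

Constraints 7, 9, 11, 12 do not hold.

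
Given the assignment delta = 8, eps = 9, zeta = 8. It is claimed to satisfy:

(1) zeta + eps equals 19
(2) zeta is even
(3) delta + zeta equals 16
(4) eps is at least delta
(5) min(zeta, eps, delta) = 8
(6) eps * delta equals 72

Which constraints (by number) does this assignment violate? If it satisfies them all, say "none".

(1) zeta + eps = 8 + 9 = 17, not 19 — does not hold.
(2) zeta = 8 is even — holds.
(3) delta + zeta = 8 + 8 = 16 — holds.
(4) eps = 9, delta = 8; 9 ≥ 8 — holds.
(5) min(8, 9, 8) = 8 — holds.
(6) eps * delta = 9 * 8 = 72 — holds.

No — constraint 1 is not satisfied.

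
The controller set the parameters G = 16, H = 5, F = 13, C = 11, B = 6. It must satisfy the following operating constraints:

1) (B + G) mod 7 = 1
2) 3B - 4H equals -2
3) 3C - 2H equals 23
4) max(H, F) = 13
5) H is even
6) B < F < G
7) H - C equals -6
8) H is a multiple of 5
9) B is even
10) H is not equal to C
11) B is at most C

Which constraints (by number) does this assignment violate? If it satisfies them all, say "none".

The assignment fails constraint 5.

1) B + G = 22; 22 mod 7 = 1  holds
2) 3B - 4H = 3(6) - 4(5) = -2  holds
3) 3C - 2H = 3(11) - 2(5) = 23  holds
4) max(5, 13) = 13  holds
5) H = 5 is odd  fails
6) values 6 < 13 < 16  holds
7) H - C = 5 - 11 = -6  holds
8) 5 / 5 = 1, so 5 divides 5  holds
9) B = 6 is even  holds
10) H = 5, C = 11; distinct  holds
11) B = 6, C = 11; 6 ≤ 11  holds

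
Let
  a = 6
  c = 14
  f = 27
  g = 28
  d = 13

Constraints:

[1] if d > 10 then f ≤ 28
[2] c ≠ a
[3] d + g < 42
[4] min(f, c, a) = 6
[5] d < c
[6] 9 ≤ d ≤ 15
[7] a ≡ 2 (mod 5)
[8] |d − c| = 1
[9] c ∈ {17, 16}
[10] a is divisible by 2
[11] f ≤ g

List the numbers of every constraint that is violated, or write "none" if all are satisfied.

[1] d = 13 > 10, so we need f ≤ 28; f = 27 ≤ 28 — holds.
[2] c = 14, a = 6; distinct — holds.
[3] d + g = 13 + 28 = 41; 41 < 42 — holds.
[4] min(27, 14, 6) = 6 — holds.
[5] d = 13, c = 14; 13 < 14 — holds.
[6] d = 13 lies in [9, 15] — holds.
[7] 6 mod 5 = 1, not 2 — fails.
[8] |13 − 14| = 1 — holds.
[9] c = 14 is not in {17, 16} — fails.
[10] 6 / 2 = 3, so 2 divides 6 — holds.
[11] f = 27, g = 28; 27 ≤ 28 — holds.

Violated: 7 and 9.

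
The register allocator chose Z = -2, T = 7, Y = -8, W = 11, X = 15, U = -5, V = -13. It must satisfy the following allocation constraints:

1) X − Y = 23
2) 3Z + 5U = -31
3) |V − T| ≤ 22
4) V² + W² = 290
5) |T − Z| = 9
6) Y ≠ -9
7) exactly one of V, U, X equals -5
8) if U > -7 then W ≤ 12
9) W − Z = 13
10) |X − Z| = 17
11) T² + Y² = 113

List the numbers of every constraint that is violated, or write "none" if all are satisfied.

1) X − Y = 15 − (-8) = 23 — OK.
2) 3Z + 5U = 3(-2) + 5(-5) = -31 — OK.
3) |-13 − 7| = 20; 20 ≤ 22 — OK.
4) V² + W² = (-13)² + 11² = 169 + 121 = 290 — OK.
5) |7 − (-2)| = 9 — OK.
6) Y = -8, and -8 ≠ -9 — OK.
7) V=-13, U=-5, X=15; 1 of them equals -5 — OK.
8) U = -5 > -7, so we need W ≤ 12; W = 11 ≤ 12 — OK.
9) W − Z = 11 − (-2) = 13 — OK.
10) |15 − (-2)| = 17 — OK.
11) T² + Y² = 7² + (-8)² = 49 + 64 = 113 — OK.

The assignment satisfies every constraint.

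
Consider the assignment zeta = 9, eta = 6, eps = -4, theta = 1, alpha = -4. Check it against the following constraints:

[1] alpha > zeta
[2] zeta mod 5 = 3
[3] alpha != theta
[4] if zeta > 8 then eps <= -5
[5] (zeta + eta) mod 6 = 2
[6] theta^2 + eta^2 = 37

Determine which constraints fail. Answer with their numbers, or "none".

[1] alpha = -4, zeta = 9; -4 ≤ 9 (want >) — violated.
[2] 9 mod 5 = 4, not 3 — violated.
[3] alpha = -4, theta = 1; distinct — satisfied.
[4] zeta = 9 > 8, so we need eps ≤ -5; but eps = -4 > -5 — violated.
[5] zeta + eta = 15; 15 mod 6 = 3, not 2 — violated.
[6] theta^2 + eta^2 = 1^2 + 6^2 = 1 + 36 = 37 — satisfied.

Constraints 1, 2, 4, and 5 do not hold.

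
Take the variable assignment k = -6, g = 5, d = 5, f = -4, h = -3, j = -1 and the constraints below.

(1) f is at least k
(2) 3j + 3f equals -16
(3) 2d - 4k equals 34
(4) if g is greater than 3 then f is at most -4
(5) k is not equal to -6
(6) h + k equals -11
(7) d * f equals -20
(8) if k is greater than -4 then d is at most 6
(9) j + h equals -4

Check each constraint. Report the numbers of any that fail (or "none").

Violated: 2, 5, and 6.

(1) f = -4, k = -6; -4 ≥ -6 — satisfied.
(2) 3j + 3f = 3(-1) + 3(-4) = -15, not -16 — violated.
(3) 2d - 4k = 2(5) - 4(-6) = 34 — satisfied.
(4) g = 5 > 3, so we need f ≤ -4; f = -4 ≤ -4 — satisfied.
(5) k = -6, but -6 is required to differ — violated.
(6) h + k = -3 + (-6) = -9, not -11 — violated.
(7) d * f = 5 * (-4) = -20 — satisfied.
(8) k = -6, not > -4; antecedent false, conditional vacuously true — satisfied.
(9) j + h = -1 + (-3) = -4 — satisfied.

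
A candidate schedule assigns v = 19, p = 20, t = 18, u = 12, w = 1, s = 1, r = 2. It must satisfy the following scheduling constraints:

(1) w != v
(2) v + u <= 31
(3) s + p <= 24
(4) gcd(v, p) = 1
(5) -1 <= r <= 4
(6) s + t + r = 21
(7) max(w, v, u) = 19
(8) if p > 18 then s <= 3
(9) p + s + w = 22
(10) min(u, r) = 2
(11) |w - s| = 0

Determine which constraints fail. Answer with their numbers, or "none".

(1) w = 1, v = 19; distinct — holds.
(2) v + u = 19 + 12 = 31; 31 ≤ 31 — holds.
(3) s + p = 1 + 20 = 21; 21 ≤ 24 — holds.
(4) gcd(19, 20) = 1 — holds.
(5) r = 2 lies in [-1, 4] — holds.
(6) s + t + r = 1 + 18 + 2 = 21 — holds.
(7) max(1, 19, 12) = 19 — holds.
(8) p = 20 > 18, so we need s ≤ 3; s = 1 ≤ 3 — holds.
(9) p + s + w = 20 + 1 + 1 = 22 — holds.
(10) min(12, 2) = 2 — holds.
(11) |1 - 1| = 0 — holds.

The assignment satisfies every constraint.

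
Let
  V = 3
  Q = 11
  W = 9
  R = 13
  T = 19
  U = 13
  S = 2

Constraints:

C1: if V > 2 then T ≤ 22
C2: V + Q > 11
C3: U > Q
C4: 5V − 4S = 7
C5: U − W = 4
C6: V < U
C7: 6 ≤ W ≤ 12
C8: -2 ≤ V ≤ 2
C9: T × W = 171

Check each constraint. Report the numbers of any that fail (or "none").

Constraint 8 does not hold.

C1: V = 3 > 2, so we need T ≤ 22; T = 19 ≤ 22 — OK.
C2: V + Q = 3 + 11 = 14; 14 > 11 — OK.
C3: U = 13, Q = 11; 13 > 11 — OK.
C4: 5V − 4S = 5(3) − 4(2) = 7 — OK.
C5: U − W = 13 − 9 = 4 — OK.
C6: V = 3, U = 13; 3 < 13 — OK.
C7: W = 9 lies in [6, 12] — OK.
C8: V = 3 is outside [-2, 2] — violated.
C9: T × W = 19 × 9 = 171 — OK.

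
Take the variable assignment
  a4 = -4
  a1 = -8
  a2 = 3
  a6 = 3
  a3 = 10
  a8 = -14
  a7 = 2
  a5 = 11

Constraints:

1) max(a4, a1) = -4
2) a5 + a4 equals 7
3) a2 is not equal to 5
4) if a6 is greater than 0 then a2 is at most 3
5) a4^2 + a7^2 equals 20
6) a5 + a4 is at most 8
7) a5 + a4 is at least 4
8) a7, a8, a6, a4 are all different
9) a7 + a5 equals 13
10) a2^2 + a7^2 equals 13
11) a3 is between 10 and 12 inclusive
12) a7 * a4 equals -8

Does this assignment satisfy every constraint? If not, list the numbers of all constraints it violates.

1) max(-4, -8) = -4  yes
2) a5 + a4 = 11 + (-4) = 7  yes
3) a2 = 3, and 3 ≠ 5  yes
4) a6 = 3 > 0, so we need a2 ≤ 3; a2 = 3 ≤ 3  yes
5) a4^2 + a7^2 = (-4)^2 + 2^2 = 16 + 4 = 20  yes
6) a5 + a4 = 11 + (-4) = 7; 7 ≤ 8  yes
7) a5 + a4 = 11 + (-4) = 7; 7 ≥ 4  yes
8) values 2, -14, 3, -4 are pairwise distinct  yes
9) a7 + a5 = 2 + 11 = 13  yes
10) a2^2 + a7^2 = 3^2 + 2^2 = 9 + 4 = 13  yes
11) a3 = 10 lies in [10, 12]  yes
12) a7 * a4 = 2 * (-4) = -8  yes

No violations.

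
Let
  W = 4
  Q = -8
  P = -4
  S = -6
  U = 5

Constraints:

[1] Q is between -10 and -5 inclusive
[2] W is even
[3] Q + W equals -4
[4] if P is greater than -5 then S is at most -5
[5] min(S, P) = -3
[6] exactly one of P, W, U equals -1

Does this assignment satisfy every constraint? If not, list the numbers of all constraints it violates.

No — constraints 5, 6 are not satisfied.

[1] Q = -8 lies in [-10, -5]  ✓
[2] W = 4 is even  ✓
[3] Q + W = -8 + 4 = -4  ✓
[4] P = -4 > -5, so we need S ≤ -5; S = -6 ≤ -5  ✓
[5] min(-6, -4) = -6, not -3  ✗
[6] P=-4, W=4, U=5; 0 of them equal -1, not exactly one  ✗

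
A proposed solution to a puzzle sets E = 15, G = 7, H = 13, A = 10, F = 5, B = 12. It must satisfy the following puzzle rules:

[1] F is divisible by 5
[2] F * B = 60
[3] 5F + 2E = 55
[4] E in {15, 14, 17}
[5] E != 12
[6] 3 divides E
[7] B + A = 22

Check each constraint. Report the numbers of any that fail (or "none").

None — every constraint holds.

[1] 5 / 5 = 1, so 5 divides 5 — holds.
[2] F * B = 5 * 12 = 60 — holds.
[3] 5F + 2E = 5(5) + 2(15) = 55 — holds.
[4] E = 15 is in {15, 14, 17} — holds.
[5] E = 15, and 15 ≠ 12 — holds.
[6] 15 / 3 = 5, so 3 divides 15 — holds.
[7] B + A = 12 + 10 = 22 — holds.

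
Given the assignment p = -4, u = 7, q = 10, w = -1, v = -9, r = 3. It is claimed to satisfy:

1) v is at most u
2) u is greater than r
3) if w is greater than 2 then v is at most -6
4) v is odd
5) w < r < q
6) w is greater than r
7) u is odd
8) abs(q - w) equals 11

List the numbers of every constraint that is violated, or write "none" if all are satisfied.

1) v = -9, u = 7; -9 ≤ 7 — holds.
2) u = 7, r = 3; 7 > 3 — holds.
3) w = -1, not > 2; antecedent false, conditional vacuously true — holds.
4) v = -9 is odd — holds.
5) values -1 < 3 < 10 — holds.
6) w = -1, r = 3; -1 ≤ 3 (want >) — does not hold.
7) u = 7 is odd — holds.
8) abs(10 - (-1)) = 11 — holds.

Constraint 6 does not hold.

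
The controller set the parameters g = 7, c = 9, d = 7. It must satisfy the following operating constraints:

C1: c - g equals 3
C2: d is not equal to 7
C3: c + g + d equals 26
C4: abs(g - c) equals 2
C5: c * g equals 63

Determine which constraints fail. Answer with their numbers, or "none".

C1: c - g = 9 - 7 = 2, not 3  false
C2: d = 7, but 7 is required to differ  false
C3: c + g + d = 9 + 7 + 7 = 23, not 26  false
C4: abs(7 - 9) = 2  true
C5: c * g = 9 * 7 = 63  true

Violated: 1, 2, 3.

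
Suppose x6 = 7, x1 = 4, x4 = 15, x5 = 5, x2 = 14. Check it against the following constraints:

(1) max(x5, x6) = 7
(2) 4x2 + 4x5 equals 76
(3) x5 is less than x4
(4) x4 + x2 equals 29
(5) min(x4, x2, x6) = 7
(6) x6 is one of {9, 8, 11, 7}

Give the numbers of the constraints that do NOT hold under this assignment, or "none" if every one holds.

No violations.

(1) max(5, 7) = 7 — holds.
(2) 4x2 + 4x5 = 4(14) + 4(5) = 76 — holds.
(3) x5 = 5, x4 = 15; 5 < 15 — holds.
(4) x4 + x2 = 15 + 14 = 29 — holds.
(5) min(15, 14, 7) = 7 — holds.
(6) x6 = 7 is in {9, 8, 11, 7} — holds.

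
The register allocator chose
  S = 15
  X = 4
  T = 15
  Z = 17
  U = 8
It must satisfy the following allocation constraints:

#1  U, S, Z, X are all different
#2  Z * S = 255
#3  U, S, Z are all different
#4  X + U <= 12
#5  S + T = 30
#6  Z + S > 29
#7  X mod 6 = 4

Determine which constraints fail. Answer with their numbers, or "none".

#1 values 8, 15, 17, 4 are pairwise distinct — OK.
#2 Z * S = 17 * 15 = 255 — OK.
#3 values 8, 15, 17 are pairwise distinct — OK.
#4 X + U = 4 + 8 = 12; 12 ≤ 12 — OK.
#5 S + T = 15 + 15 = 30 — OK.
#6 Z + S = 17 + 15 = 32; 32 > 29 — OK.
#7 4 mod 6 = 4 — OK.

The assignment satisfies every constraint.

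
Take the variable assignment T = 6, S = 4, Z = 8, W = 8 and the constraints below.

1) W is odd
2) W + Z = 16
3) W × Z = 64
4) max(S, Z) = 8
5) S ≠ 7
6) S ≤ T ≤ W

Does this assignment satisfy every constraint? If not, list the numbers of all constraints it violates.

Constraint 1 is violated.

1) W = 8 is even — fails.
2) W + Z = 8 + 8 = 16 — holds.
3) W × Z = 8 × 8 = 64 — holds.
4) max(4, 8) = 8 — holds.
5) S = 4, and 4 ≠ 7 — holds.
6) values 4 ≤ 6 ≤ 8 — holds.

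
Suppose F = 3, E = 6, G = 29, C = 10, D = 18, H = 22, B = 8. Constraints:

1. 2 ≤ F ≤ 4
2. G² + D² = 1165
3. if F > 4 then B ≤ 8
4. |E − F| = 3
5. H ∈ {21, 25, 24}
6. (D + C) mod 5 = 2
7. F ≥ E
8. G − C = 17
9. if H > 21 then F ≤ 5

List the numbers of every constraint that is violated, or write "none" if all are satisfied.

1. F = 3 lies in [2, 4] — holds.
2. G² + D² = 29² + 18² = 841 + 324 = 1165 — holds.
3. F = 3, not > 4; antecedent false, conditional vacuously true — holds.
4. |6 − 3| = 3 — holds.
5. H = 22 is not in {21, 25, 24} — fails.
6. D + C = 28; 28 mod 5 = 3, not 2 — fails.
7. F = 3, E = 6; 3 < 6 (want ≥) — fails.
8. G − C = 29 − 10 = 19, not 17 — fails.
9. H = 22 > 21, so we need F ≤ 5; F = 3 ≤ 5 — holds.

Violated: 5, 6, 7, 8.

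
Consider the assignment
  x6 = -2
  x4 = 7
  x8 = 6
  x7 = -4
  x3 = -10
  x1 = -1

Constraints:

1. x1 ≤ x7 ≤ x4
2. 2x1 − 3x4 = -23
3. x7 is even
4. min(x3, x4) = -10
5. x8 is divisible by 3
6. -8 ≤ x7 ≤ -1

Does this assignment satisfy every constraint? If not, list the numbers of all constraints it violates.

1. values -1, -4, 7; x1 = -1 is not ≤ x7 = -4 — does not hold.
2. 2x1 − 3x4 = 2(-1) − 3(7) = -23 — holds.
3. x7 = -4 is even — holds.
4. min(-10, 7) = -10 — holds.
5. 6 / 3 = 2, so 3 divides 6 — holds.
6. x7 = -4 lies in [-8, -1] — holds.

The assignment fails constraint 1.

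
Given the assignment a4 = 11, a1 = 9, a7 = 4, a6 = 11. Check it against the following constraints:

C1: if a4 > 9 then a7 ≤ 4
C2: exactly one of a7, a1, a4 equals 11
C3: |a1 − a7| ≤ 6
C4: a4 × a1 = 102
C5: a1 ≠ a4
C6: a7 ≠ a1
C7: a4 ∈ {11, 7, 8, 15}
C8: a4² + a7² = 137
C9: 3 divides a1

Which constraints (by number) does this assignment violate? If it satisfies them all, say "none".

Violated: 4.

C1: a4 = 11 > 9, so we need a7 ≤ 4; a7 = 4 ≤ 4 — holds.
C2: a7=4, a1=9, a4=11; 1 of them equals 11 — holds.
C3: |9 − 4| = 5; 5 ≤ 6 — holds.
C4: a4 × a1 = 11 × 9 = 99, not 102 — does not hold.
C5: a1 = 9, a4 = 11; distinct — holds.
C6: a7 = 4, a1 = 9; distinct — holds.
C7: a4 = 11 is in {11, 7, 8, 15} — holds.
C8: a4² + a7² = 11² + 4² = 121 + 16 = 137 — holds.
C9: 9 / 3 = 3, so 3 divides 9 — holds.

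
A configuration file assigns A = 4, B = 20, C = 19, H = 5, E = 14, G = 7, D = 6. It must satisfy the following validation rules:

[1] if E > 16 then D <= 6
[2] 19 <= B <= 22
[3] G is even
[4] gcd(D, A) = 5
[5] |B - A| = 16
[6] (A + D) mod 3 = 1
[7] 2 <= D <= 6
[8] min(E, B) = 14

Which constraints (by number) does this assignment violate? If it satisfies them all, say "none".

[1] E = 14, not > 16; antecedent false, conditional vacuously true  OK
[2] B = 20 lies in [19, 22]  OK
[3] G = 7 is odd  FAIL
[4] gcd(6, 4) = 2, not 5  FAIL
[5] |20 - 4| = 16  OK
[6] A + D = 10; 10 mod 3 = 1  OK
[7] D = 6 lies in [2, 6]  OK
[8] min(14, 20) = 14  OK

Constraints 3 and 4 do not hold.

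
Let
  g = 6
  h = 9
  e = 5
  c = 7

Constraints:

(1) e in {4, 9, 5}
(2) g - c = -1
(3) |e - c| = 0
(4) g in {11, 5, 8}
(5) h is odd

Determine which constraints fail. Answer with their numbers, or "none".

The assignment fails constraints 3, 4.

(1) e = 5 is in {4, 9, 5} — OK.
(2) g - c = 6 - 7 = -1 — OK.
(3) |5 - 7| = 2, not 0 — violated.
(4) g = 6 is not in {11, 5, 8} — violated.
(5) h = 9 is odd — OK.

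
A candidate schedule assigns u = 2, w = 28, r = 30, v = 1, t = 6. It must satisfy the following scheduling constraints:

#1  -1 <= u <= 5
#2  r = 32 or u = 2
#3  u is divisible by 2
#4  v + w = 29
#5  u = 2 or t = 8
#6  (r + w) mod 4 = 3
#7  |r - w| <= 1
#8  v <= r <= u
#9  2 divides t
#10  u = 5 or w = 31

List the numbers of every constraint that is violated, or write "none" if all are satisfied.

Constraints 6, 7, 8, 10 are violated.

#1 u = 2 lies in [-1, 5] — holds.
#2 r = 30 ≠ 32, but u = 2 = 2 (second disjunct) — holds.
#3 2 / 2 = 1, so 2 divides 2 — holds.
#4 v + w = 1 + 28 = 29 — holds.
#5 u = 2 = 2 (first disjunct) — holds.
#6 r + w = 58; 58 mod 4 = 2, not 3 — does not hold.
#7 |30 - 28| = 2; 2 > 1, exceeds bound 1 — does not hold.
#8 values 1, 30, 2; r = 30 is not <= u = 2 — does not hold.
#9 6 / 2 = 3, so 2 divides 6 — holds.
#10 u = 2 ≠ 5 and w = 28 ≠ 31; both disjuncts false — does not hold.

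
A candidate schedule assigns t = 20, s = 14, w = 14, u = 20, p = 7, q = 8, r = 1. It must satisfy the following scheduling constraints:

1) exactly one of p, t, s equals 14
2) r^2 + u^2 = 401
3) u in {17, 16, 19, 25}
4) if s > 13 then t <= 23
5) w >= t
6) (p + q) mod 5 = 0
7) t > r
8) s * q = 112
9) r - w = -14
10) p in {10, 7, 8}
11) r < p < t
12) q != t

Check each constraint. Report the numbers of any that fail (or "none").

1) p=7, t=20, s=14; 1 of them equals 14  ✓
2) r^2 + u^2 = 1^2 + 20^2 = 1 + 400 = 401  ✓
3) u = 20 is not in {17, 16, 19, 25}  ✗
4) s = 14 > 13, so we need t ≤ 23; t = 20 ≤ 23  ✓
5) w = 14, t = 20; 14 < 20 (want ≥)  ✗
6) p + q = 15; 15 mod 5 = 0  ✓
7) t = 20, r = 1; 20 > 1  ✓
8) s * q = 14 * 8 = 112  ✓
9) r - w = 1 - 14 = -13, not -14  ✗
10) p = 7 is in {10, 7, 8}  ✓
11) values 1 < 7 < 20  ✓
12) q = 8, t = 20; distinct  ✓

No — constraints 3, 5, 9 are not satisfied.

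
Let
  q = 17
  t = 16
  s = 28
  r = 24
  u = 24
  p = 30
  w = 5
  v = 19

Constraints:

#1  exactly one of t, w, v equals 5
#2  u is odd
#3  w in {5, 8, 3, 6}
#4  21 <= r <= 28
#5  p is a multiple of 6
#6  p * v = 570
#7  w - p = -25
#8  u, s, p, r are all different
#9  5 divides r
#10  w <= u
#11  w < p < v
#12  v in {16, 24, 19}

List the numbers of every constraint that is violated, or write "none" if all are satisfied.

#1 t=16, w=5, v=19; 1 of them equals 5  OK
#2 u = 24 is even  FAIL
#3 w = 5 is in {5, 8, 3, 6}  OK
#4 r = 24 lies in [21, 28]  OK
#5 30 / 6 = 5, so 6 divides 30  OK
#6 p * v = 30 * 19 = 570  OK
#7 w - p = 5 - 30 = -25  OK
#8 u = r = 24, not all different  FAIL
#9 24 = 5*4 + 4, so 5 does not divide 24  FAIL
#10 w = 5, u = 24; 5 ≤ 24  OK
#11 values 5, 30, 19; p = 30 is not < v = 19  FAIL
#12 v = 19 is in {16, 24, 19}  OK

The assignment fails constraints 2, 8, 9, 11.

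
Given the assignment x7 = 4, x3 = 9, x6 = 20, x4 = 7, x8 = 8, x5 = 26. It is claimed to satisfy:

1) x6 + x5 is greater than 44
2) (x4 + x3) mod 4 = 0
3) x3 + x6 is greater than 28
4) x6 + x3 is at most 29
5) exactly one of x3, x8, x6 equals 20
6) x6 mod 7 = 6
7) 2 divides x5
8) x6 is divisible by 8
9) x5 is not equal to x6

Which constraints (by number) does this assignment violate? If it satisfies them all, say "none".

The assignment fails constraint 8.

1) x6 + x5 = 20 + 26 = 46; 46 > 44  true
2) x4 + x3 = 16; 16 mod 4 = 0  true
3) x3 + x6 = 9 + 20 = 29; 29 > 28  true
4) x6 + x3 = 20 + 9 = 29; 29 ≤ 29  true
5) x3=9, x8=8, x6=20; 1 of them equals 20  true
6) 20 mod 7 = 6  true
7) 26 / 2 = 13, so 2 divides 26  true
8) 20 = 8*2 + 4, so 8 does not divide 20  false
9) x5 = 26, x6 = 20; distinct  true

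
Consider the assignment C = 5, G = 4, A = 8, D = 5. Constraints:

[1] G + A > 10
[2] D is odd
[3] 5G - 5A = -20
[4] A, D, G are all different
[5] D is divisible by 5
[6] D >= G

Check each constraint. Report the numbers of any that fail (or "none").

All constraints are satisfied.

[1] G + A = 4 + 8 = 12; 12 > 10  OK
[2] D = 5 is odd  OK
[3] 5G - 5A = 5(4) - 5(8) = -20  OK
[4] values 8, 5, 4 are pairwise distinct  OK
[5] 5 / 5 = 1, so 5 divides 5  OK
[6] D = 5, G = 4; 5 ≥ 4  OK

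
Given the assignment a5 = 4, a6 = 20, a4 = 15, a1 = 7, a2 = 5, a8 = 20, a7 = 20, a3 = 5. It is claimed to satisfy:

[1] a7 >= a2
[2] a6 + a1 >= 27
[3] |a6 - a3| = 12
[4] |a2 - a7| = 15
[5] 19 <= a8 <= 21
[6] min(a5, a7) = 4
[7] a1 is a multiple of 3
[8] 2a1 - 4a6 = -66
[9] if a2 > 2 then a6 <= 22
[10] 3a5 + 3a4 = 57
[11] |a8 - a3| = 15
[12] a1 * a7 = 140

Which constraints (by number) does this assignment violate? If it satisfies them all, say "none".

[1] a7 = 20, a2 = 5; 20 ≥ 5 — holds.
[2] a6 + a1 = 20 + 7 = 27; 27 ≥ 27 — holds.
[3] |20 - 5| = 15, not 12 — fails.
[4] |5 - 20| = 15 — holds.
[5] a8 = 20 lies in [19, 21] — holds.
[6] min(4, 20) = 4 — holds.
[7] 7 = 3*2 + 1, so 3 does not divide 7 — fails.
[8] 2a1 - 4a6 = 2(7) - 4(20) = -66 — holds.
[9] a2 = 5 > 2, so we need a6 ≤ 22; a6 = 20 ≤ 22 — holds.
[10] 3a5 + 3a4 = 3(4) + 3(15) = 57 — holds.
[11] |20 - 5| = 15 — holds.
[12] a1 * a7 = 7 * 20 = 140 — holds.

Constraints 3, 7 do not hold.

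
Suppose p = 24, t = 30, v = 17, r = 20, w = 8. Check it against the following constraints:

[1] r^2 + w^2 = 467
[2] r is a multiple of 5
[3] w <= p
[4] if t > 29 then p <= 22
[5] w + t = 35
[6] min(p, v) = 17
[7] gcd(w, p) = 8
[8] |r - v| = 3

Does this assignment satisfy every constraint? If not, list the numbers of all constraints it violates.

[1] r^2 + w^2 = 20^2 + 8^2 = 400 + 64 = 464, not 467  FAIL
[2] 20 / 5 = 4, so 5 divides 20  OK
[3] w = 8, p = 24; 8 ≤ 24  OK
[4] t = 30 > 29, so we need p ≤ 22; but p = 24 > 22  FAIL
[5] w + t = 8 + 30 = 38, not 35  FAIL
[6] min(24, 17) = 17  OK
[7] gcd(8, 24) = 8  OK
[8] |20 - 17| = 3  OK

Constraints 1, 4, and 5 are violated.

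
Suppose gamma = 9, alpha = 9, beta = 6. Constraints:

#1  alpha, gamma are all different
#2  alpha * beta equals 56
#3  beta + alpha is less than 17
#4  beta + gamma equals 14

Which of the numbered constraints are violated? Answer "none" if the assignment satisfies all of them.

Constraints 1, 2, 4 are violated.

#1 alpha = gamma = 9, not all different  fails
#2 alpha * beta = 9 * 6 = 54, not 56  fails
#3 beta + alpha = 6 + 9 = 15; 15 < 17  holds
#4 beta + gamma = 6 + 9 = 15, not 14  fails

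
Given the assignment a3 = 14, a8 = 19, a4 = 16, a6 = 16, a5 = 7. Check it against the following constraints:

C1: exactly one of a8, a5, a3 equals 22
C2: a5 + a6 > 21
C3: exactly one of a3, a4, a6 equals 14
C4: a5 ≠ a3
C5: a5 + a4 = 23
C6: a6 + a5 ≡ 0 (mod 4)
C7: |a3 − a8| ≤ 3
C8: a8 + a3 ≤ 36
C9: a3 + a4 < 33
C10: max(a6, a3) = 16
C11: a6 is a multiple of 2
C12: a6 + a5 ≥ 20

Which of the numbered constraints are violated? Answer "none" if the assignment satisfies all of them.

No — constraints 1, 6, and 7 are not satisfied.

C1: a8=19, a5=7, a3=14; 0 of them equal 22, not exactly one  false
C2: a5 + a6 = 7 + 16 = 23; 23 > 21  true
C3: a3=14, a4=16, a6=16; 1 of them equals 14  true
C4: a5 = 7, a3 = 14; distinct  true
C5: a5 + a4 = 7 + 16 = 23  true
C6: a6 + a5 = 23; 23 mod 4 = 3, not 0  false
C7: |14 − 19| = 5; 5 > 3, exceeds bound 3  false
C8: a8 + a3 = 19 + 14 = 33; 33 ≤ 36  true
C9: a3 + a4 = 14 + 16 = 30; 30 < 33  true
C10: max(16, 14) = 16  true
C11: 16 / 2 = 8, so 2 divides 16  true
C12: a6 + a5 = 16 + 7 = 23; 23 ≥ 20  true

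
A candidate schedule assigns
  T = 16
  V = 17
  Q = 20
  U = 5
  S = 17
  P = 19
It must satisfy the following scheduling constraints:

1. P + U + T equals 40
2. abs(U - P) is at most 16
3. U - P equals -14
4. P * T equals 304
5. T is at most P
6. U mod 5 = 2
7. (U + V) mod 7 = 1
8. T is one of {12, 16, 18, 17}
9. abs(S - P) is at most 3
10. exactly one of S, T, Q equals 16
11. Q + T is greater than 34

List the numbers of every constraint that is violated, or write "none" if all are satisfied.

1. P + U + T = 19 + 5 + 16 = 40 — holds.
2. abs(5 - 19) = 14; 14 ≤ 16 — holds.
3. U - P = 5 - 19 = -14 — holds.
4. P * T = 19 * 16 = 304 — holds.
5. T = 16, P = 19; 16 ≤ 19 — holds.
6. 5 mod 5 = 0, not 2 — fails.
7. U + V = 22; 22 mod 7 = 1 — holds.
8. T = 16 is in {12, 16, 18, 17} — holds.
9. abs(17 - 19) = 2; 2 ≤ 3 — holds.
10. S=17, T=16, Q=20; 1 of them equals 16 — holds.
11. Q + T = 20 + 16 = 36; 36 > 34 — holds.

No — constraint 6 is not satisfied.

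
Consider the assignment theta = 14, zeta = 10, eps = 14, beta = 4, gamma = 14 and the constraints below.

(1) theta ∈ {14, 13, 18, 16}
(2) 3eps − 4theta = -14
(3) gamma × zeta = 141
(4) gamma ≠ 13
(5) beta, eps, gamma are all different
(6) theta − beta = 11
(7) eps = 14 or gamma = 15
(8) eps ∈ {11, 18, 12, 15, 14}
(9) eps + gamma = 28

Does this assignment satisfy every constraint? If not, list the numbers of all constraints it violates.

(1) theta = 14 is in {14, 13, 18, 16}  ✓
(2) 3eps − 4theta = 3(14) − 4(14) = -14  ✓
(3) gamma × zeta = 14 × 10 = 140, not 141  ✗
(4) gamma = 14, and 14 ≠ 13  ✓
(5) eps = gamma = 14, not all different  ✗
(6) theta − beta = 14 − 4 = 10, not 11  ✗
(7) eps = 14 = 14 (first disjunct)  ✓
(8) eps = 14 is in {11, 18, 12, 15, 14}  ✓
(9) eps + gamma = 14 + 14 = 28  ✓

The assignment fails constraints 3, 5, and 6.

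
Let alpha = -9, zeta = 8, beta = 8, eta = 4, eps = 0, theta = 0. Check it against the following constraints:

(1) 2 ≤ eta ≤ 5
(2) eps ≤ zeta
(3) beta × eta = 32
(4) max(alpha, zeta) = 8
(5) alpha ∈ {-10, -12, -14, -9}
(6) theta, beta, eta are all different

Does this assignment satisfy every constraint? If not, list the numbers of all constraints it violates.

(1) eta = 4 lies in [2, 5]  yes
(2) eps = 0, zeta = 8; 0 ≤ 8  yes
(3) beta × eta = 8 × 4 = 32  yes
(4) max(-9, 8) = 8  yes
(5) alpha = -9 is in {-10, -12, -14, -9}  yes
(6) values 0, 8, 4 are pairwise distinct  yes

Yes — all constraints hold.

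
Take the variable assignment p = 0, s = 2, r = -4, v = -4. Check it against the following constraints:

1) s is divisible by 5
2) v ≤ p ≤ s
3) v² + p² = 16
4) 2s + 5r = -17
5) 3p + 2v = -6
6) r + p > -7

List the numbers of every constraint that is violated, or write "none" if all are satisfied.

The assignment fails constraints 1, 4, and 5.

1) 2 = 5×0 + 2, so 5 does not divide 2 — violated.
2) values -4 ≤ 0 ≤ 2 — OK.
3) v² + p² = (-4)² + 0² = 16 + 0 = 16 — OK.
4) 2s + 5r = 2(2) + 5(-4) = -16, not -17 — violated.
5) 3p + 2v = 3(0) + 2(-4) = -8, not -6 — violated.
6) r + p = -4 + 0 = -4; -4 > -7 — OK.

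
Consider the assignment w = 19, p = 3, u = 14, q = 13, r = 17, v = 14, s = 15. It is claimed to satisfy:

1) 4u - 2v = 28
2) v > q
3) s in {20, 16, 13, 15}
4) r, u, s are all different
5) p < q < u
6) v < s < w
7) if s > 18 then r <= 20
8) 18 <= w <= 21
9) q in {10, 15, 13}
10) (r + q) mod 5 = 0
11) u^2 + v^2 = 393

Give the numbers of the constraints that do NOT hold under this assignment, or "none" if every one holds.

1) 4u - 2v = 4(14) - 2(14) = 28  true
2) v = 14, q = 13; 14 > 13  true
3) s = 15 is in {20, 16, 13, 15}  true
4) values 17, 14, 15 are pairwise distinct  true
5) values 3 < 13 < 14  true
6) values 14 < 15 < 19  true
7) s = 15, not > 18; antecedent false, conditional vacuously true  true
8) w = 19 lies in [18, 21]  true
9) q = 13 is in {10, 15, 13}  true
10) r + q = 30; 30 mod 5 = 0  true
11) u^2 + v^2 = 14^2 + 14^2 = 196 + 196 = 392, not 393  false

Constraint 11 does not hold.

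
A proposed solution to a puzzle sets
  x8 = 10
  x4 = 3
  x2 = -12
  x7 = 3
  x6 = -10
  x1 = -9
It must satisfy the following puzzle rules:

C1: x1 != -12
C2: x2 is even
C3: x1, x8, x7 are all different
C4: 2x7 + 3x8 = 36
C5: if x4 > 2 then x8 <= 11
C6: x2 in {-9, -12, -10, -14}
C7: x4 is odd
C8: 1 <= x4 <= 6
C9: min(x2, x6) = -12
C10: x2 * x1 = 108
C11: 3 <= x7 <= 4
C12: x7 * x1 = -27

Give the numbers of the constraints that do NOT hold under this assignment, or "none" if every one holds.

Yes — all constraints hold.

C1: x1 = -9, and -9 ≠ -12  holds
C2: x2 = -12 is even  holds
C3: values -9, 10, 3 are pairwise distinct  holds
C4: 2x7 + 3x8 = 2(3) + 3(10) = 36  holds
C5: x4 = 3 > 2, so we need x8 ≤ 11; x8 = 10 ≤ 11  holds
C6: x2 = -12 is in {-9, -12, -10, -14}  holds
C7: x4 = 3 is odd  holds
C8: x4 = 3 lies in [1, 6]  holds
C9: min(-12, -10) = -12  holds
C10: x2 * x1 = -12 * (-9) = 108  holds
C11: x7 = 3 lies in [3, 4]  holds
C12: x7 * x1 = 3 * (-9) = -27  holds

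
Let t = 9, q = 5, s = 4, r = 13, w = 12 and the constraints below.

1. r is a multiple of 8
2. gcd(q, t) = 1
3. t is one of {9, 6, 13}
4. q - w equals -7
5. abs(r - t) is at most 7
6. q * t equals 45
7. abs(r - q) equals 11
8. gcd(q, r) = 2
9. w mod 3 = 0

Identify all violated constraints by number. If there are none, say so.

Constraints 1, 7, and 8 are violated.

1. 13 = 8*1 + 5, so 8 does not divide 13  FAIL
2. gcd(5, 9) = 1  OK
3. t = 9 is in {9, 6, 13}  OK
4. q - w = 5 - 12 = -7  OK
5. abs(13 - 9) = 4; 4 ≤ 7  OK
6. q * t = 5 * 9 = 45  OK
7. abs(13 - 5) = 8, not 11  FAIL
8. gcd(5, 13) = 1, not 2  FAIL
9. 12 mod 3 = 0  OK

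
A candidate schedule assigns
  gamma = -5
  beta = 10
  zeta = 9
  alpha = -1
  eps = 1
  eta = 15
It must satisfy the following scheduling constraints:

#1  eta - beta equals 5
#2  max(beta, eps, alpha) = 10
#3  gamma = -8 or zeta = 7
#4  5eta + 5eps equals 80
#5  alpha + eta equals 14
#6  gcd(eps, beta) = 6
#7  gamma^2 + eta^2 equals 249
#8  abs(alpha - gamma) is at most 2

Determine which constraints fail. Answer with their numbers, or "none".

#1 eta - beta = 15 - 10 = 5  ✓
#2 max(10, 1, -1) = 10  ✓
#3 gamma = -5 ≠ -8 and zeta = 9 ≠ 7; both disjuncts false  ✗
#4 5eta + 5eps = 5(15) + 5(1) = 80  ✓
#5 alpha + eta = -1 + 15 = 14  ✓
#6 gcd(1, 10) = 1, not 6  ✗
#7 gamma^2 + eta^2 = (-5)^2 + 15^2 = 25 + 225 = 250, not 249  ✗
#8 abs(-1 - (-5)) = 4; 4 > 2, exceeds bound 2  ✗

Violated: 3, 6, 7, and 8.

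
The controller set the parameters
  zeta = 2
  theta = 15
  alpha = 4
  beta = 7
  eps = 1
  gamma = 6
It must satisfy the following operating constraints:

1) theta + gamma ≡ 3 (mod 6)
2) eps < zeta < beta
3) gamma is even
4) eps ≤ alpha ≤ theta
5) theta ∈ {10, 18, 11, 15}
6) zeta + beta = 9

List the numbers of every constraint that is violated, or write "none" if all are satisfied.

1) theta + gamma = 21; 21 mod 6 = 3  yes
2) values 1 < 2 < 7  yes
3) gamma = 6 is even  yes
4) values 1 ≤ 4 ≤ 15  yes
5) theta = 15 is in {10, 18, 11, 15}  yes
6) zeta + beta = 2 + 7 = 9  yes

No violations.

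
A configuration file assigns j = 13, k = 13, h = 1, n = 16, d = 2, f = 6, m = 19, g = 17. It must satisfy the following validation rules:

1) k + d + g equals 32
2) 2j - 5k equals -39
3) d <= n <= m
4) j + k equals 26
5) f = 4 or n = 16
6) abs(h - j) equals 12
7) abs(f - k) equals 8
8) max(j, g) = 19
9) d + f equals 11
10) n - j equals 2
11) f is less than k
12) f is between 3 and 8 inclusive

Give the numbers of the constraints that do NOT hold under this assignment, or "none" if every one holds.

1) k + d + g = 13 + 2 + 17 = 32  ✔
2) 2j - 5k = 2(13) - 5(13) = -39  ✔
3) values 2 <= 16 <= 19  ✔
4) j + k = 13 + 13 = 26  ✔
5) f = 6 ≠ 4, but n = 16 = 16 (second disjunct)  ✔
6) abs(1 - 13) = 12  ✔
7) abs(6 - 13) = 7, not 8  ✘
8) max(13, 17) = 17, not 19  ✘
9) d + f = 2 + 6 = 8, not 11  ✘
10) n - j = 16 - 13 = 3, not 2  ✘
11) f = 6, k = 13; 6 < 13  ✔
12) f = 6 lies in [3, 8]  ✔

No — constraints 7, 8, 9, 10 are not satisfied.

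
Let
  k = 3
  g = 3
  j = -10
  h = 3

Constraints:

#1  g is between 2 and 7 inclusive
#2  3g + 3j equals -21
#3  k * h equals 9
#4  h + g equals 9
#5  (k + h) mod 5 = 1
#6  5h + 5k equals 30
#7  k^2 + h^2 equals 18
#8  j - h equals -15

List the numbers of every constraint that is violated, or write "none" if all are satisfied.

#1 g = 3 lies in [2, 7]  ✔
#2 3g + 3j = 3(3) + 3(-10) = -21  ✔
#3 k * h = 3 * 3 = 9  ✔
#4 h + g = 3 + 3 = 6, not 9  ✘
#5 k + h = 6; 6 mod 5 = 1  ✔
#6 5h + 5k = 5(3) + 5(3) = 30  ✔
#7 k^2 + h^2 = 3^2 + 3^2 = 9 + 9 = 18  ✔
#8 j - h = -10 - 3 = -13, not -15  ✘

The assignment fails constraints 4, 8.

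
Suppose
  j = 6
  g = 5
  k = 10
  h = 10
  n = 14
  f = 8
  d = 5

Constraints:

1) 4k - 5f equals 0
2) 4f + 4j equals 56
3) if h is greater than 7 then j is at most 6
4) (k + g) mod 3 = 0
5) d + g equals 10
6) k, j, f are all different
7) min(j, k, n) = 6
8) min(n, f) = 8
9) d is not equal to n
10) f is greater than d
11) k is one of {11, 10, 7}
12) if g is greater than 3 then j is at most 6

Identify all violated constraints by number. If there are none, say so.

1) 4k - 5f = 4(10) - 5(8) = 0  ✔
2) 4f + 4j = 4(8) + 4(6) = 56  ✔
3) h = 10 > 7, so we need j ≤ 6; j = 6 ≤ 6  ✔
4) k + g = 15; 15 mod 3 = 0  ✔
5) d + g = 5 + 5 = 10  ✔
6) values 10, 6, 8 are pairwise distinct  ✔
7) min(6, 10, 14) = 6  ✔
8) min(14, 8) = 8  ✔
9) d = 5, n = 14; distinct  ✔
10) f = 8, d = 5; 8 > 5  ✔
11) k = 10 is in {11, 10, 7}  ✔
12) g = 5 > 3, so we need j ≤ 6; j = 6 ≤ 6  ✔

Yes — all constraints hold.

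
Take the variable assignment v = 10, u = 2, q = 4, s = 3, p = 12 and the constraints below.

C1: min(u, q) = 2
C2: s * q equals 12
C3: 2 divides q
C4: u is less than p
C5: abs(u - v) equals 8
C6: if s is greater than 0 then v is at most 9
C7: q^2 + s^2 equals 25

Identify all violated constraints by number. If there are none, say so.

C1: min(2, 4) = 2  ✔
C2: s * q = 3 * 4 = 12  ✔
C3: 4 / 2 = 2, so 2 divides 4  ✔
C4: u = 2, p = 12; 2 < 12  ✔
C5: abs(2 - 10) = 8  ✔
C6: s = 3 > 0, so we need v ≤ 9; but v = 10 > 9  ✘
C7: q^2 + s^2 = 4^2 + 3^2 = 16 + 9 = 25  ✔

Constraint 6 is violated.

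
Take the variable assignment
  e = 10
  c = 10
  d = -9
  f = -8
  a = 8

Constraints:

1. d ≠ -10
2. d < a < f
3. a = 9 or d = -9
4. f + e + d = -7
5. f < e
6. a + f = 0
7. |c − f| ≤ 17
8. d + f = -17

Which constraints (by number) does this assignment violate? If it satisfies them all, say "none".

1. d = -9, and -9 ≠ -10 — holds.
2. values -9, 8, -8; a = 8 is not < f = -8 — fails.
3. a = 8 ≠ 9, but d = -9 = -9 (second disjunct) — holds.
4. f + e + d = -8 + 10 + (-9) = -7 — holds.
5. f = -8, e = 10; -8 < 10 — holds.
6. a + f = 8 + (-8) = 0 — holds.
7. |10 − (-8)| = 18; 18 > 17, exceeds bound 17 — fails.
8. d + f = -9 + (-8) = -17 — holds.

No — constraints 2 and 7 are not satisfied.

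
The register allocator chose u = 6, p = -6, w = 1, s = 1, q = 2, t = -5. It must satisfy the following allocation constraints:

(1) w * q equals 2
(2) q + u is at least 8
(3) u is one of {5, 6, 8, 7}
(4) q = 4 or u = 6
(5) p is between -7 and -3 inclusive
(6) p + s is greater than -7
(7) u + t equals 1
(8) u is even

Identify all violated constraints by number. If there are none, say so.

(1) w * q = 1 * 2 = 2 — holds.
(2) q + u = 2 + 6 = 8; 8 ≥ 8 — holds.
(3) u = 6 is in {5, 6, 8, 7} — holds.
(4) q = 2 ≠ 4, but u = 6 = 6 (second disjunct) — holds.
(5) p = -6 lies in [-7, -3] — holds.
(6) p + s = -6 + 1 = -5; -5 > -7 — holds.
(7) u + t = 6 + (-5) = 1 — holds.
(8) u = 6 is even — holds.

None — every constraint holds.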